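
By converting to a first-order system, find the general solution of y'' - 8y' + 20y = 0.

y(t) = K_1e^(4t)cos(2t) + K_2e^(4t)sin(2t)

Let x_1 = y, x_2 = y'. Then x_1' = x_2 and x_2' = -20x_1 + 8x_2.
A = [[0,1],[-20,8]]; det(A-λI) = λ^2 - 8λ + 20.
Eigenvalues λ = 4 ± 2i.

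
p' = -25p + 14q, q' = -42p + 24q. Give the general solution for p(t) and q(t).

p(t) = -2c_1e^(-4t) + c_2e^(3t), q(t) = -3c_1e^(-4t) + 2c_2e^(3t)

Coefficient matrix A = [[-25, 14], [-42, 24]].
Characteristic polynomial det(A - λI) = λ^2 + λ - 12 = 0.
Eigenvalues λ = -4, 3.
For λ=-4: (A-λI) row 1 is [-21, 14], so an eigenvector is (-2, -3).
For λ=3: (A-λI) row 1 is [-28, 14], so an eigenvector is (1, 2).
General solution: c_1e^(-4t)(-2,-3) + c_2e^(3t)(1,2).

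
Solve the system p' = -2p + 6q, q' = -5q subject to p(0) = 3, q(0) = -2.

Coefficient matrix A = [[-2, 6], [0, -5]].
Characteristic polynomial det(A - λI) = λ^2 + 7λ + 10 = 0.
Eigenvalues λ = -2, -5.
For λ=-2: (A-λI) row 1 is [0, 6], so an eigenvector is (-1, 0).
For λ=-5: (A-λI) row 1 is [3, 6], so an eigenvector is (-2, 1).
General solution: C_1e^(-2t)(-1,0) + C_2e^(-5t)(-2,1).
Applying p(0)=3, q(0)=-2 gives C_1=1, C_2=-2.

p(t) = -e^(-2t) + 4e^(-5t), q(t) = -2e^(-5t)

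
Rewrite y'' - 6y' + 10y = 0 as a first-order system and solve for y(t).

y(t) = K_1e^(3t)cos(t) + K_2e^(3t)sin(t)

Let x_1 = y, x_2 = y'. Then x_1' = x_2 and x_2' = -10x_1 + 6x_2.
A = [[0,1],[-10,6]]; det(A-λI) = λ^2 - 6λ + 10.
Eigenvalues λ = 3 ± i.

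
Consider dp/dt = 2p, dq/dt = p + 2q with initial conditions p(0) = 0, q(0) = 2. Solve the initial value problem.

Coefficient matrix A = [[2, 0], [1, 2]].
Characteristic polynomial det(A - λI) = λ^2 - 4λ + 4 = 0.
Single eigenvalue λ = 2 with algebraic multiplicity 2.
Eigenvector v = (0,1); generalized eigenvector w with (A-λI)w=v is (1,3).
General solution: e^(2t)[c_1·v + c_2·(t·v + w)].
Applying p(0)=0, q(0)=2 gives c_1=2, c_2=0.

p(t) = 0, q(t) = 2e^(2t)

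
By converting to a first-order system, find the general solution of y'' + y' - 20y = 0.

Let x_1 = y, x_2 = y'. Then x_1' = x_2 and x_2' = 20x_1 - x_2.
A = [[0,1],[20,-1]]; det(A-λI) = λ^2 + λ - 20.
Eigenvalues λ = -5, 4 with eigenvectors (1,-5), (1,4).

y(t) = c_1e^(-5t) + c_2e^(4t)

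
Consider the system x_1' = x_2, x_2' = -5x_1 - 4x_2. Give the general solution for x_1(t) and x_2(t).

Coefficient matrix A = [[0, 1], [-5, -4]].
Characteristic polynomial det(A - λI) = λ^2 + 4λ + 5 = 0.
Eigenvalues λ = -2 ± i (complex conjugate pair).
For λ=-2+i: an eigenvector is (1,-2) - i(0,-1) = (1, -2 + i).
A real fundamental pair from Re and Im of e^((-2+i)t)v: X_1 = e^(-2t)(cos(t)·(1,-2) + sin(t)·(0,-1)), X_2 = e^(-2t)(sin(t)·(1,-2) - cos(t)·(0,-1)).
General solution: K_1X_1 + K_2X_2.

x_1(t) = K_1e^(-2t)cos(t) + K_2e^(-2t)sin(t), x_2(t) = -K_1e^(-2t)sin(t) - 2K_1e^(-2t)cos(t) - 2K_2e^(-2t)sin(t) + K_2e^(-2t)cos(t)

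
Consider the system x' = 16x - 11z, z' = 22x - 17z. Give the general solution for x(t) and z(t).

x(t) = C_1e^(5t) + C_2e^(-6t), z(t) = C_1e^(5t) + 2C_2e^(-6t)

Coefficient matrix A = [[16, -11], [22, -17]].
Characteristic polynomial det(A - λI) = λ^2 + λ - 30 = 0.
Eigenvalues λ = 5, -6.
For λ=5: (A-λI) row 1 is [11, -11], so an eigenvector is (1, 1).
For λ=-6: (A-λI) row 1 is [22, -11], so an eigenvector is (1, 2).
General solution: C_1e^(5t)(1,1) + C_2e^(-6t)(1,2).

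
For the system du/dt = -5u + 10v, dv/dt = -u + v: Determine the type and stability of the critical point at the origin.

A = [[-5,10],[-1,1]]; det(A-λI) = λ^2 + 4λ + 5.
λ = -2 ± i: negative real part.

stable spiral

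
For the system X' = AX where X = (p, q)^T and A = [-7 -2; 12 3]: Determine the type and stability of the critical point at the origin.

stable node

A = [[-7,-2],[12,3]]; det(A-λI) = λ^2 + 4λ + 3.
λ = -1, -3: both negative.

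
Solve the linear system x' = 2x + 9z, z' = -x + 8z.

Coefficient matrix A = [[2, 9], [-1, 8]].
Characteristic polynomial det(A - λI) = λ^2 - 10λ + 25 = 0.
Single eigenvalue λ = 5 with algebraic multiplicity 2.
Eigenvector v = (3,1); generalized eigenvector w with (A-λI)w=v is (-1,0).
General solution: e^(5t)[C_1·v + C_2·(t·v + w)].

x(t) = 3C_1e^(5t) + 3C_2te^(5t) - C_2e^(5t), z(t) = C_1e^(5t) + C_2te^(5t)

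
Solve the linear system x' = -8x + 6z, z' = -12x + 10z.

x(t) = -C_1e^(4t) - C_2e^(-2t), z(t) = -2C_1e^(4t) - C_2e^(-2t)

Coefficient matrix A = [[-8, 6], [-12, 10]].
Characteristic polynomial det(A - λI) = λ^2 - 2λ - 8 = 0.
Eigenvalues λ = 4, -2.
For λ=4: (A-λI) row 1 is [-12, 6], so an eigenvector is (-1, -2).
For λ=-2: (A-λI) row 1 is [-6, 6], so an eigenvector is (-1, -1).
General solution: C_1e^(4t)(-1,-2) + C_2e^(-2t)(-1,-1).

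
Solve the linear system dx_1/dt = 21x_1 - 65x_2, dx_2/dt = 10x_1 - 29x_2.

x_1(t) = 2C_1e^(-4t)sin(5t) + 3C_1e^(-4t)cos(5t) + 3C_2e^(-4t)sin(5t) - 2C_2e^(-4t)cos(5t), x_2(t) = C_1e^(-4t)sin(5t) + C_1e^(-4t)cos(5t) + C_2e^(-4t)sin(5t) - C_2e^(-4t)cos(5t)

Coefficient matrix A = [[21, -65], [10, -29]].
Characteristic polynomial det(A - λI) = λ^2 + 8λ + 41 = 0.
Eigenvalues λ = -4 ± 5i (complex conjugate pair).
For λ=-4+5i: an eigenvector is (3,1) - i(2,1) = (3 - 2i, 1 - i).
A real fundamental pair from Re and Im of e^((-4+5i)t)v: X_1 = e^(-4t)(cos(5t)·(3,1) + sin(5t)·(2,1)), X_2 = e^(-4t)(sin(5t)·(3,1) - cos(5t)·(2,1)).
General solution: C_1X_1 + C_2X_2.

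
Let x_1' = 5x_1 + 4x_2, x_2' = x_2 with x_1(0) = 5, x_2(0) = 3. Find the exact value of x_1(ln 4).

A = [[5,4],[0,1]]; eigenvalues λ = 1, 5.
Eigenvectors: (1,-1) for λ=1, (-1,0) for λ=5.
From the initial condition, c_1 = -3, c_2 = -8.
x_1(ln 4) = (-3)(4^1)(1) + (-8)(4^5)(-1) = 8180.

8180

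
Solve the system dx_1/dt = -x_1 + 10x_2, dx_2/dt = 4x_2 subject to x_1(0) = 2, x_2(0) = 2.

Coefficient matrix A = [[-1, 10], [0, 4]].
Characteristic polynomial det(A - λI) = λ^2 - 3λ - 4 = 0.
Eigenvalues λ = -1, 4.
For λ=-1: (A-λI) row 1 is [0, 10], so an eigenvector is (-1, 0).
For λ=4: (A-λI) row 1 is [-5, 10], so an eigenvector is (2, 1).
General solution: C_1e^(-t)(-1,0) + C_2e^(4t)(2,1).
Applying x_1(0)=2, x_2(0)=2 gives C_1=2, C_2=2.

x_1(t) = 4e^(4t) - 2e^(-t), x_2(t) = 2e^(4t)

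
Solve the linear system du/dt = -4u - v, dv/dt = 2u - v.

u(t) = K_1e^(-2t) - K_2e^(-3t), v(t) = -2K_1e^(-2t) + K_2e^(-3t)

Coefficient matrix A = [[-4, -1], [2, -1]].
Characteristic polynomial det(A - λI) = λ^2 + 5λ + 6 = 0.
Eigenvalues λ = -2, -3.
For λ=-2: (A-λI) row 1 is [-2, -1], so an eigenvector is (1, -2).
For λ=-3: (A-λI) row 1 is [-1, -1], so an eigenvector is (-1, 1).
General solution: K_1e^(-2t)(1,-2) + K_2e^(-3t)(-1,1).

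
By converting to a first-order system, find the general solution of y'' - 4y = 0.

y(t) = c_1e^(-2t) + c_2e^(2t)

Let x_1 = y, x_2 = y'. Then x_1' = x_2 and x_2' = 4x_1.
A = [[0,1],[4,0]]; det(A-λI) = λ^2 - 4.
Eigenvalues λ = -2, 2 with eigenvectors (1,-2), (1,2).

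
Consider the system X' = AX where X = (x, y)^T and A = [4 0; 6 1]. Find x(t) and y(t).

Coefficient matrix A = [[4, 0], [6, 1]].
Characteristic polynomial det(A - λI) = λ^2 - 5λ + 4 = 0.
Eigenvalues λ = 4, 1.
For λ=4: (A-λI) row 2 is [6, -3], so an eigenvector is (1, 2).
For λ=1: (A-λI) row 1 is [3, 0], so an eigenvector is (0, 1).
General solution: C_1e^(4t)(1,2) + C_2e^(t)(0,1).

x(t) = C_1e^(4t), y(t) = 2C_1e^(4t) + C_2e^(t)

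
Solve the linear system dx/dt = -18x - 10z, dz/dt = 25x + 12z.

x(t) = C_1e^(-3t)sin(5t) - C_1e^(-3t)cos(5t) - C_2e^(-3t)sin(5t) - C_2e^(-3t)cos(5t), z(t) = -2C_1e^(-3t)sin(5t) + C_1e^(-3t)cos(5t) + C_2e^(-3t)sin(5t) + 2C_2e^(-3t)cos(5t)

Coefficient matrix A = [[-18, -10], [25, 12]].
Characteristic polynomial det(A - λI) = λ^2 + 6λ + 34 = 0.
Eigenvalues λ = -3 ± 5i (complex conjugate pair).
For λ=-3+5i: an eigenvector is (-1,1) - i(1,-2) = (-1 - i, 1 + 2i).
A real fundamental pair from Re and Im of e^((-3+5i)t)v: X_1 = e^(-3t)(cos(5t)·(-1,1) + sin(5t)·(1,-2)), X_2 = e^(-3t)(sin(5t)·(-1,1) - cos(5t)·(1,-2)).
General solution: C_1X_1 + C_2X_2.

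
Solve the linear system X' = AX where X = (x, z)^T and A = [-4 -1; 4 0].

Coefficient matrix A = [[-4, -1], [4, 0]].
Characteristic polynomial det(A - λI) = λ^2 + 4λ + 4 = 0.
Single eigenvalue λ = -2 with algebraic multiplicity 2.
Eigenvector v = (-1,2); generalized eigenvector w with (A-λI)w=v is (-1,3).
General solution: e^(-2t)[K_1·v + K_2·(t·v + w)].

x(t) = -K_1e^(-2t) - K_2te^(-2t) - K_2e^(-2t), z(t) = 2K_1e^(-2t) + 2K_2te^(-2t) + 3K_2e^(-2t)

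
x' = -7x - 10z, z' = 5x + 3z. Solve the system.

Coefficient matrix A = [[-7, -10], [5, 3]].
Characteristic polynomial det(A - λI) = λ^2 + 4λ + 29 = 0.
Eigenvalues λ = -2 ± 5i (complex conjugate pair).
For λ=-2+5i: an eigenvector is (-1,1) - i(-1,0) = (-1 + i, 1).
A real fundamental pair from Re and Im of e^((-2+5i)t)v: X_1 = e^(-2t)(cos(5t)·(-1,1) + sin(5t)·(-1,0)), X_2 = e^(-2t)(sin(5t)·(-1,1) - cos(5t)·(-1,0)).
General solution: c_1X_1 + c_2X_2.

x(t) = -c_1e^(-2t)sin(5t) - c_1e^(-2t)cos(5t) - c_2e^(-2t)sin(5t) + c_2e^(-2t)cos(5t), z(t) = c_1e^(-2t)cos(5t) + c_2e^(-2t)sin(5t)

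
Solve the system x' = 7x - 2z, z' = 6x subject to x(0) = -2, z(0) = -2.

Coefficient matrix A = [[7, -2], [6, 0]].
Characteristic polynomial det(A - λI) = λ^2 - 7λ + 12 = 0.
Eigenvalues λ = 4, 3.
For λ=4: (A-λI) row 1 is [3, -2], so an eigenvector is (-2, -3).
For λ=3: (A-λI) row 1 is [4, -2], so an eigenvector is (-1, -2).
General solution: K_1e^(4t)(-2,-3) + K_2e^(3t)(-1,-2).
Applying x(0)=-2, z(0)=-2 gives K_1=2, K_2=-2.

x(t) = -4e^(4t) + 2e^(3t), z(t) = -6e^(4t) + 4e^(3t)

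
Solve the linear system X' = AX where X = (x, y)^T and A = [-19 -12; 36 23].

Coefficient matrix A = [[-19, -12], [36, 23]].
Characteristic polynomial det(A - λI) = λ^2 - 4λ - 5 = 0.
Eigenvalues λ = 5, -1.
For λ=5: (A-λI) row 1 is [-24, -12], so an eigenvector is (1, -2).
For λ=-1: (A-λI) row 1 is [-18, -12], so an eigenvector is (2, -3).
General solution: c_1e^(5t)(1,-2) + c_2e^(-t)(2,-3).

x(t) = c_1e^(5t) + 2c_2e^(-t), y(t) = -2c_1e^(5t) - 3c_2e^(-t)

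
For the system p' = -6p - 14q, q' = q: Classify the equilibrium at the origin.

saddle

A = [[-6,-14],[0,1]]; det(A-λI) = λ^2 + 5λ - 6.
λ = 1, -6: opposite signs.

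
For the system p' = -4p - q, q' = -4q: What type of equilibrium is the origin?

stable improper node

A = [[-4,-1],[0,-4]]; det(A-λI) = λ^2 + 8λ + 16.
repeated λ = -4 with a single eigenvector.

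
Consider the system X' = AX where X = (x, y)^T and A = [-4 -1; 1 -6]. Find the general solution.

Coefficient matrix A = [[-4, -1], [1, -6]].
Characteristic polynomial det(A - λI) = λ^2 + 10λ + 25 = 0.
Single eigenvalue λ = -5 with algebraic multiplicity 2.
Eigenvector v = (1,1); generalized eigenvector w with (A-λI)w=v is (-1,-2).
General solution: e^(-5t)[c_1·v + c_2·(t·v + w)].

x(t) = c_1e^(-5t) + c_2te^(-5t) - c_2e^(-5t), y(t) = c_1e^(-5t) + c_2te^(-5t) - 2c_2e^(-5t)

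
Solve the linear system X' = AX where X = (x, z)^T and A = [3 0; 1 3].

Coefficient matrix A = [[3, 0], [1, 3]].
Characteristic polynomial det(A - λI) = λ^2 - 6λ + 9 = 0.
Single eigenvalue λ = 3 with algebraic multiplicity 2.
Eigenvector v = (0,1); generalized eigenvector w with (A-λI)w=v is (1,2).
General solution: e^(3t)[C_1·v + C_2·(t·v + w)].

x(t) = C_2e^(3t), z(t) = C_1e^(3t) + C_2te^(3t) + 2C_2e^(3t)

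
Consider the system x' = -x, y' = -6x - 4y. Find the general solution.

x(t) = C_1e^(-t), y(t) = -2C_1e^(-t) - C_2e^(-4t)

Coefficient matrix A = [[-1, 0], [-6, -4]].
Characteristic polynomial det(A - λI) = λ^2 + 5λ + 4 = 0.
Eigenvalues λ = -1, -4.
For λ=-1: (A-λI) row 2 is [-6, -3], so an eigenvector is (1, -2).
For λ=-4: (A-λI) row 1 is [3, 0], so an eigenvector is (0, -1).
General solution: C_1e^(-t)(1,-2) + C_2e^(-4t)(0,-1).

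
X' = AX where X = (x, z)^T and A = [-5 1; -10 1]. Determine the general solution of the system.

Coefficient matrix A = [[-5, 1], [-10, 1]].
Characteristic polynomial det(A - λI) = λ^2 + 4λ + 5 = 0.
Eigenvalues λ = -2 ± i (complex conjugate pair).
For λ=-2+i: an eigenvector is (0,1) - i(1,3) = (0 - i, 1 - 3i).
A real fundamental pair from Re and Im of e^((-2+i)t)v: X_1 = e^(-2t)(cos(t)·(0,1) + sin(t)·(1,3)), X_2 = e^(-2t)(sin(t)·(0,1) - cos(t)·(1,3)).
General solution: c_1X_1 + c_2X_2.

x(t) = c_1e^(-2t)sin(t) - c_2e^(-2t)cos(t), z(t) = 3c_1e^(-2t)sin(t) + c_1e^(-2t)cos(t) + c_2e^(-2t)sin(t) - 3c_2e^(-2t)cos(t)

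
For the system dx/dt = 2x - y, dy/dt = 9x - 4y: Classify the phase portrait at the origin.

A = [[2,-1],[9,-4]]; det(A-λI) = λ^2 + 2λ + 1.
repeated λ = -1 with a single eigenvector.

stable improper node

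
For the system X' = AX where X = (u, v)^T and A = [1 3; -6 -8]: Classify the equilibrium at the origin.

A = [[1,3],[-6,-8]]; det(A-λI) = λ^2 + 7λ + 10.
λ = -2, -5: both negative.

stable node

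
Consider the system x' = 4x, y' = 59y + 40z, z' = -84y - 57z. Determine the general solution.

Coefficient matrix A = [[4, 0, 0], [0, 59, 40], [0, -84, -57]].
det(A - λI) = 0 gives eigenvalues λ = -1, 3, 4.
For λ=-1: eigenvector (0,-2,3).
For λ=3: eigenvector (0,5,-7).
For λ=4: eigenvector (1,0,0).
General solution: K_1e^(-t)(0,-2,3) + K_2e^(3t)(0,5,-7) + K_3e^(4t)(1,0,0).

x(t) = K_3e^(4t), y(t) = -2K_1e^(-t) + 5K_2e^(3t), z(t) = 3K_1e^(-t) - 7K_2e^(3t)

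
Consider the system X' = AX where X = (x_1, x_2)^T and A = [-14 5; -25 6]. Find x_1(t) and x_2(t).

x_1(t) = K_1e^(-4t)sin(5t) - K_2e^(-4t)cos(5t), x_2(t) = 2K_1e^(-4t)sin(5t) + K_1e^(-4t)cos(5t) + K_2e^(-4t)sin(5t) - 2K_2e^(-4t)cos(5t)

Coefficient matrix A = [[-14, 5], [-25, 6]].
Characteristic polynomial det(A - λI) = λ^2 + 8λ + 41 = 0.
Eigenvalues λ = -4 ± 5i (complex conjugate pair).
For λ=-4+5i: an eigenvector is (0,1) - i(1,2) = (0 - i, 1 - 2i).
A real fundamental pair from Re and Im of e^((-4+5i)t)v: X_1 = e^(-4t)(cos(5t)·(0,1) + sin(5t)·(1,2)), X_2 = e^(-4t)(sin(5t)·(0,1) - cos(5t)·(1,2)).
General solution: K_1X_1 + K_2X_2.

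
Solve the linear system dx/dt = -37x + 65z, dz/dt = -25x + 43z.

x(t) = -2c_1e^(3t)sin(5t) - 3c_1e^(3t)cos(5t) - 3c_2e^(3t)sin(5t) + 2c_2e^(3t)cos(5t), z(t) = -c_1e^(3t)sin(5t) - 2c_1e^(3t)cos(5t) - 2c_2e^(3t)sin(5t) + c_2e^(3t)cos(5t)

Coefficient matrix A = [[-37, 65], [-25, 43]].
Characteristic polynomial det(A - λI) = λ^2 - 6λ + 34 = 0.
Eigenvalues λ = 3 ± 5i (complex conjugate pair).
For λ=3+5i: an eigenvector is (-3,-2) - i(-2,-1) = (-3 + 2i, -2 + i).
A real fundamental pair from Re and Im of e^((3+5i)t)v: X_1 = e^(3t)(cos(5t)·(-3,-2) + sin(5t)·(-2,-1)), X_2 = e^(3t)(sin(5t)·(-3,-2) - cos(5t)·(-2,-1)).
General solution: c_1X_1 + c_2X_2.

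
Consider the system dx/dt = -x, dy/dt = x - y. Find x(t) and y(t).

x(t) = -K_2e^(-t), y(t) = -K_1e^(-t) - K_2te^(-t) + K_2e^(-t)

Coefficient matrix A = [[-1, 0], [1, -1]].
Characteristic polynomial det(A - λI) = λ^2 + 2λ + 1 = 0.
Single eigenvalue λ = -1 with algebraic multiplicity 2.
Eigenvector v = (0,-1); generalized eigenvector w with (A-λI)w=v is (-1,1).
General solution: e^(-t)[K_1·v + K_2·(t·v + w)].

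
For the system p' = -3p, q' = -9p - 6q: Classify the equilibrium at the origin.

A = [[-3,0],[-9,-6]]; det(A-λI) = λ^2 + 9λ + 18.
λ = -3, -6: both negative.

stable node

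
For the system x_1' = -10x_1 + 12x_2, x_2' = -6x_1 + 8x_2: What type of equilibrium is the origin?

saddle

A = [[-10,12],[-6,8]]; det(A-λI) = λ^2 + 2λ - 8.
λ = 2, -4: opposite signs.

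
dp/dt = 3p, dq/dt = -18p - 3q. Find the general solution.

Coefficient matrix A = [[3, 0], [-18, -3]].
Characteristic polynomial det(A - λI) = λ^2 - 9 = 0.
Eigenvalues λ = 3, -3.
For λ=3: (A-λI) row 2 is [-18, -6], so an eigenvector is (1, -3).
For λ=-3: (A-λI) row 1 is [6, 0], so an eigenvector is (0, 1).
General solution: K_1e^(3t)(1,-3) + K_2e^(-3t)(0,1).

p(t) = K_1e^(3t), q(t) = -3K_1e^(3t) + K_2e^(-3t)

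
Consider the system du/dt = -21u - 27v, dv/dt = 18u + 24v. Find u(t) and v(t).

u(t) = -3C_1e^(-3t) + C_2e^(6t), v(t) = 2C_1e^(-3t) - C_2e^(6t)

Coefficient matrix A = [[-21, -27], [18, 24]].
Characteristic polynomial det(A - λI) = λ^2 - 3λ - 18 = 0.
Eigenvalues λ = -3, 6.
For λ=-3: (A-λI) row 1 is [-18, -27], so an eigenvector is (-3, 2).
For λ=6: (A-λI) row 1 is [-27, -27], so an eigenvector is (1, -1).
General solution: C_1e^(-3t)(-3,2) + C_2e^(6t)(1,-1).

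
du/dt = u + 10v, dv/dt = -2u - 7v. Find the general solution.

Coefficient matrix A = [[1, 10], [-2, -7]].
Characteristic polynomial det(A - λI) = λ^2 + 6λ + 13 = 0.
Eigenvalues λ = -3 ± 2i (complex conjugate pair).
For λ=-3+2i: an eigenvector is (2,-1) - i(-1,0) = (2 + i, -1).
A real fundamental pair from Re and Im of e^((-3+2i)t)v: X_1 = e^(-3t)(cos(2t)·(2,-1) + sin(2t)·(-1,0)), X_2 = e^(-3t)(sin(2t)·(2,-1) - cos(2t)·(-1,0)).
General solution: c_1X_1 + c_2X_2.

u(t) = -c_1e^(-3t)sin(2t) + 2c_1e^(-3t)cos(2t) + 2c_2e^(-3t)sin(2t) + c_2e^(-3t)cos(2t), v(t) = -c_1e^(-3t)cos(2t) - c_2e^(-3t)sin(2t)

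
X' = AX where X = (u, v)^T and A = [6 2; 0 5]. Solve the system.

Coefficient matrix A = [[6, 2], [0, 5]].
Characteristic polynomial det(A - λI) = λ^2 - 11λ + 30 = 0.
Eigenvalues λ = 5, 6.
For λ=5: (A-λI) row 1 is [1, 2], so an eigenvector is (-2, 1).
For λ=6: (A-λI) row 1 is [0, 2], so an eigenvector is (1, 0).
General solution: C_1e^(5t)(-2,1) + C_2e^(6t)(1,0).

u(t) = -2C_1e^(5t) + C_2e^(6t), v(t) = C_1e^(5t)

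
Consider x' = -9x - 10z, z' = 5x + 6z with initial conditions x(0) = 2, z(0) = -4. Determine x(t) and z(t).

Coefficient matrix A = [[-9, -10], [5, 6]].
Characteristic polynomial det(A - λI) = λ^2 + 3λ - 4 = 0.
Eigenvalues λ = 1, -4.
For λ=1: (A-λI) row 1 is [-10, -10], so an eigenvector is (1, -1).
For λ=-4: (A-λI) row 1 is [-5, -10], so an eigenvector is (2, -1).
General solution: K_1e^(t)(1,-1) + K_2e^(-4t)(2,-1).
Applying x(0)=2, z(0)=-4 gives K_1=6, K_2=-2.

x(t) = 6e^(t) - 4e^(-4t), z(t) = -6e^(t) + 2e^(-4t)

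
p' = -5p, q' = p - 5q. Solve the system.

Coefficient matrix A = [[-5, 0], [1, -5]].
Characteristic polynomial det(A - λI) = λ^2 + 10λ + 25 = 0.
Single eigenvalue λ = -5 with algebraic multiplicity 2.
Eigenvector v = (0,-1); generalized eigenvector w with (A-λI)w=v is (-1,3).
General solution: e^(-5t)[C_1·v + C_2·(t·v + w)].

p(t) = -C_2e^(-5t), q(t) = -C_1e^(-5t) - C_2te^(-5t) + 3C_2e^(-5t)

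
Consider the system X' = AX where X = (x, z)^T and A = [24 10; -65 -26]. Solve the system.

x(t) = -K_1e^(-t)sin(5t) + K_1e^(-t)cos(5t) + K_2e^(-t)sin(5t) + K_2e^(-t)cos(5t), z(t) = 2K_1e^(-t)sin(5t) - 3K_1e^(-t)cos(5t) - 3K_2e^(-t)sin(5t) - 2K_2e^(-t)cos(5t)

Coefficient matrix A = [[24, 10], [-65, -26]].
Characteristic polynomial det(A - λI) = λ^2 + 2λ + 26 = 0.
Eigenvalues λ = -1 ± 5i (complex conjugate pair).
For λ=-1+5i: an eigenvector is (1,-3) - i(-1,2) = (1 + i, -3 - 2i).
A real fundamental pair from Re and Im of e^((-1+5i)t)v: X_1 = e^(-t)(cos(5t)·(1,-3) + sin(5t)·(-1,2)), X_2 = e^(-t)(sin(5t)·(1,-3) - cos(5t)·(-1,2)).
General solution: K_1X_1 + K_2X_2.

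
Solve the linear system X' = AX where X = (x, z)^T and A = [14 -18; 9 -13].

Coefficient matrix A = [[14, -18], [9, -13]].
Characteristic polynomial det(A - λI) = λ^2 - λ - 20 = 0.
Eigenvalues λ = -4, 5.
For λ=-4: (A-λI) row 1 is [18, -18], so an eigenvector is (-1, -1).
For λ=5: (A-λI) row 1 is [9, -18], so an eigenvector is (-2, -1).
General solution: C_1e^(-4t)(-1,-1) + C_2e^(5t)(-2,-1).

x(t) = -C_1e^(-4t) - 2C_2e^(5t), z(t) = -C_1e^(-4t) - C_2e^(5t)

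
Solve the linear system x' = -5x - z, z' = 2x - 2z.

x(t) = c_1e^(-3t) + c_2e^(-4t), z(t) = -2c_1e^(-3t) - c_2e^(-4t)

Coefficient matrix A = [[-5, -1], [2, -2]].
Characteristic polynomial det(A - λI) = λ^2 + 7λ + 12 = 0.
Eigenvalues λ = -3, -4.
For λ=-3: (A-λI) row 1 is [-2, -1], so an eigenvector is (1, -2).
For λ=-4: (A-λI) row 1 is [-1, -1], so an eigenvector is (1, -1).
General solution: c_1e^(-3t)(1,-2) + c_2e^(-4t)(1,-1).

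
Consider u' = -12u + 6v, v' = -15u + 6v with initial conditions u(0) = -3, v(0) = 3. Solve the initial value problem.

u(t) = 15e^(-3t)sin(3t) - 3e^(-3t)cos(3t), v(t) = 24e^(-3t)sin(3t) + 3e^(-3t)cos(3t)

Coefficient matrix A = [[-12, 6], [-15, 6]].
Characteristic polynomial det(A - λI) = λ^2 + 6λ + 18 = 0.
Eigenvalues λ = -3 ± 3i (complex conjugate pair).
For λ=-3+3i: an eigenvector is (1,1) - i(-1,-2) = (1 + i, 1 + 2i).
A real fundamental pair from Re and Im of e^((-3+3i)t)v: X_1 = e^(-3t)(cos(3t)·(1,1) + sin(3t)·(-1,-2)), X_2 = e^(-3t)(sin(3t)·(1,1) - cos(3t)·(-1,-2)).
General solution: c_1X_1 + c_2X_2.
Applying u(0)=-3, v(0)=3 gives c_1=-9, c_2=6.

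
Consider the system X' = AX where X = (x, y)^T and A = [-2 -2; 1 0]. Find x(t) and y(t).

Coefficient matrix A = [[-2, -2], [1, 0]].
Characteristic polynomial det(A - λI) = λ^2 + 2λ + 2 = 0.
Eigenvalues λ = -1 ± i (complex conjugate pair).
For λ=-1+i: an eigenvector is (1,-1) - i(1,0) = (1 - i, -1).
A real fundamental pair from Re and Im of e^((-1+i)t)v: X_1 = e^(-t)(cos(t)·(1,-1) + sin(t)·(1,0)), X_2 = e^(-t)(sin(t)·(1,-1) - cos(t)·(1,0)).
General solution: K_1X_1 + K_2X_2.

x(t) = K_1e^(-t)sin(t) + K_1e^(-t)cos(t) + K_2e^(-t)sin(t) - K_2e^(-t)cos(t), y(t) = -K_1e^(-t)cos(t) - K_2e^(-t)sin(t)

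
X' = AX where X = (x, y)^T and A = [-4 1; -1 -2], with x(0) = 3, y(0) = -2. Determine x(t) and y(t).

Coefficient matrix A = [[-4, 1], [-1, -2]].
Characteristic polynomial det(A - λI) = λ^2 + 6λ + 9 = 0.
Single eigenvalue λ = -3 with algebraic multiplicity 2.
Eigenvector v = (1,1); generalized eigenvector w with (A-λI)w=v is (1,2).
General solution: e^(-3t)[c_1·v + c_2·(t·v + w)].
Applying x(0)=3, y(0)=-2 gives c_1=8, c_2=-5.

x(t) = -5te^(-3t) + 3e^(-3t), y(t) = -5te^(-3t) - 2e^(-3t)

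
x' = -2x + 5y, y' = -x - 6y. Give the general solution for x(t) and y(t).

x(t) = K_1e^(-4t)sin(t) - 2K_1e^(-4t)cos(t) - 2K_2e^(-4t)sin(t) - K_2e^(-4t)cos(t), y(t) = K_1e^(-4t)cos(t) + K_2e^(-4t)sin(t)

Coefficient matrix A = [[-2, 5], [-1, -6]].
Characteristic polynomial det(A - λI) = λ^2 + 8λ + 17 = 0.
Eigenvalues λ = -4 ± i (complex conjugate pair).
For λ=-4+i: an eigenvector is (-2,1) - i(1,0) = (-2 - i, 1).
A real fundamental pair from Re and Im of e^((-4+i)t)v: X_1 = e^(-4t)(cos(t)·(-2,1) + sin(t)·(1,0)), X_2 = e^(-4t)(sin(t)·(-2,1) - cos(t)·(1,0)).
General solution: K_1X_1 + K_2X_2.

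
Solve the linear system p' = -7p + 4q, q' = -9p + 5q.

Coefficient matrix A = [[-7, 4], [-9, 5]].
Characteristic polynomial det(A - λI) = λ^2 + 2λ + 1 = 0.
Single eigenvalue λ = -1 with algebraic multiplicity 2.
Eigenvector v = (-2,-3); generalized eigenvector w with (A-λI)w=v is (-1,-2).
General solution: e^(-t)[K_1·v + K_2·(t·v + w)].

p(t) = -2K_1e^(-t) - 2K_2te^(-t) - K_2e^(-t), q(t) = -3K_1e^(-t) - 3K_2te^(-t) - 2K_2e^(-t)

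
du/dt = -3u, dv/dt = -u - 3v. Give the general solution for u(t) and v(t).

u(t) = -K_2e^(-3t), v(t) = K_1e^(-3t) + K_2te^(-3t) - 3K_2e^(-3t)

Coefficient matrix A = [[-3, 0], [-1, -3]].
Characteristic polynomial det(A - λI) = λ^2 + 6λ + 9 = 0.
Single eigenvalue λ = -3 with algebraic multiplicity 2.
Eigenvector v = (0,1); generalized eigenvector w with (A-λI)w=v is (-1,-3).
General solution: e^(-3t)[K_1·v + K_2·(t·v + w)].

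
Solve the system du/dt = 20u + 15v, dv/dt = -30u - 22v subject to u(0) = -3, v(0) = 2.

u(t) = -11e^(-t)sin(3t) - 3e^(-t)cos(3t), v(t) = 16e^(-t)sin(3t) + 2e^(-t)cos(3t)

Coefficient matrix A = [[20, 15], [-30, -22]].
Characteristic polynomial det(A - λI) = λ^2 + 2λ + 10 = 0.
Eigenvalues λ = -1 ± 3i (complex conjugate pair).
For λ=-1+3i: an eigenvector is (-1,1) - i(-2,3) = (-1 + 2i, 1 - 3i).
A real fundamental pair from Re and Im of e^((-1+3i)t)v: X_1 = e^(-t)(cos(3t)·(-1,1) + sin(3t)·(-2,3)), X_2 = e^(-t)(sin(3t)·(-1,1) - cos(3t)·(-2,3)).
General solution: K_1X_1 + K_2X_2.
Applying u(0)=-3, v(0)=2 gives K_1=5, K_2=1.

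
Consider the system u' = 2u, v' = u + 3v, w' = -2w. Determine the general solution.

u(t) = c_2e^(2t), v(t) = c_1e^(3t) - c_2e^(2t), w(t) = c_3e^(-2t)

Coefficient matrix A = [[2, 0, 0], [1, 3, 0], [0, 0, -2]].
det(A - λI) = 0 gives eigenvalues λ = 3, 2, -2.
For λ=3: eigenvector (0,1,0).
For λ=2: eigenvector (1,-1,0).
For λ=-2: eigenvector (0,0,1).
General solution: c_1e^(3t)(0,1,0) + c_2e^(2t)(1,-1,0) + c_3e^(-2t)(0,0,1).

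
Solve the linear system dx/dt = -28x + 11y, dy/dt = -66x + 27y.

Coefficient matrix A = [[-28, 11], [-66, 27]].
Characteristic polynomial det(A - λI) = λ^2 + λ - 30 = 0.
Eigenvalues λ = 5, -6.
For λ=5: (A-λI) row 1 is [-33, 11], so an eigenvector is (1, 3).
For λ=-6: (A-λI) row 1 is [-22, 11], so an eigenvector is (1, 2).
General solution: C_1e^(5t)(1,3) + C_2e^(-6t)(1,2).

x(t) = C_1e^(5t) + C_2e^(-6t), y(t) = 3C_1e^(5t) + 2C_2e^(-6t)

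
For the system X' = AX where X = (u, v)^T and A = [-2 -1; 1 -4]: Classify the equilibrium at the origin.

A = [[-2,-1],[1,-4]]; det(A-λI) = λ^2 + 6λ + 9.
repeated λ = -3 with a single eigenvector.

stable improper node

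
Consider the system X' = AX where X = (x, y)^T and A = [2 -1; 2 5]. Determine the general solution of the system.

x(t) = -C_1e^(4t) - C_2e^(3t), y(t) = 2C_1e^(4t) + C_2e^(3t)

Coefficient matrix A = [[2, -1], [2, 5]].
Characteristic polynomial det(A - λI) = λ^2 - 7λ + 12 = 0.
Eigenvalues λ = 4, 3.
For λ=4: (A-λI) row 1 is [-2, -1], so an eigenvector is (-1, 2).
For λ=3: (A-λI) row 1 is [-1, -1], so an eigenvector is (-1, 1).
General solution: C_1e^(4t)(-1,2) + C_2e^(3t)(-1,1).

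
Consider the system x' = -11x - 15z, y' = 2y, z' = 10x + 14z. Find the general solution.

Coefficient matrix A = [[-11, 0, -15], [0, 2, 0], [10, 0, 14]].
det(A - λI) = 0 gives eigenvalues λ = 4, 2, -1.
For λ=4: eigenvector (1,0,-1).
For λ=2: eigenvector (0,1,0).
For λ=-1: eigenvector (3,0,-2).
General solution: K_1e^(4t)(1,0,-1) + K_2e^(2t)(0,1,0) + K_3e^(-t)(3,0,-2).

x(t) = K_1e^(4t) + 3K_3e^(-t), y(t) = K_2e^(2t), z(t) = -K_1e^(4t) - 2K_3e^(-t)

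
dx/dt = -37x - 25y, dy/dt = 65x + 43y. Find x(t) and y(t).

Coefficient matrix A = [[-37, -25], [65, 43]].
Characteristic polynomial det(A - λI) = λ^2 - 6λ + 34 = 0.
Eigenvalues λ = 3 ± 5i (complex conjugate pair).
For λ=3+5i: an eigenvector is (-2,3) - i(1,-2) = (-2 - i, 3 + 2i).
A real fundamental pair from Re and Im of e^((3+5i)t)v: X_1 = e^(3t)(cos(5t)·(-2,3) + sin(5t)·(1,-2)), X_2 = e^(3t)(sin(5t)·(-2,3) - cos(5t)·(1,-2)).
General solution: K_1X_1 + K_2X_2.

x(t) = K_1e^(3t)sin(5t) - 2K_1e^(3t)cos(5t) - 2K_2e^(3t)sin(5t) - K_2e^(3t)cos(5t), y(t) = -2K_1e^(3t)sin(5t) + 3K_1e^(3t)cos(5t) + 3K_2e^(3t)sin(5t) + 2K_2e^(3t)cos(5t)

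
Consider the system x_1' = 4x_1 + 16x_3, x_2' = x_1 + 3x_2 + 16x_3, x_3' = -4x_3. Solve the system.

Coefficient matrix A = [[4, 0, 16], [1, 3, 16], [0, 0, -4]].
det(A - λI) = 0 gives eigenvalues λ = 3, 4, -4.
For λ=3: eigenvector (0,-1,0).
For λ=4: eigenvector (1,1,0).
For λ=-4: eigenvector (-2,-2,1).
General solution: c_1e^(3t)(0,-1,0) + c_2e^(4t)(1,1,0) + c_3e^(-4t)(-2,-2,1).

x_1(t) = c_2e^(4t) - 2c_3e^(-4t), x_2(t) = -c_1e^(3t) + c_2e^(4t) - 2c_3e^(-4t), x_3(t) = c_3e^(-4t)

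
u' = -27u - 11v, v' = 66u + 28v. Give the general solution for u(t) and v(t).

Coefficient matrix A = [[-27, -11], [66, 28]].
Characteristic polynomial det(A - λI) = λ^2 - λ - 30 = 0.
Eigenvalues λ = -5, 6.
For λ=-5: (A-λI) row 1 is [-22, -11], so an eigenvector is (1, -2).
For λ=6: (A-λI) row 1 is [-33, -11], so an eigenvector is (1, -3).
General solution: c_1e^(-5t)(1,-2) + c_2e^(6t)(1,-3).

u(t) = c_1e^(-5t) + c_2e^(6t), v(t) = -2c_1e^(-5t) - 3c_2e^(6t)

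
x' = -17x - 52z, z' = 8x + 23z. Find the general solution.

x(t) = -2c_1e^(3t)sin(4t) + 3c_1e^(3t)cos(4t) + 3c_2e^(3t)sin(4t) + 2c_2e^(3t)cos(4t), z(t) = c_1e^(3t)sin(4t) - c_1e^(3t)cos(4t) - c_2e^(3t)sin(4t) - c_2e^(3t)cos(4t)

Coefficient matrix A = [[-17, -52], [8, 23]].
Characteristic polynomial det(A - λI) = λ^2 - 6λ + 25 = 0.
Eigenvalues λ = 3 ± 4i (complex conjugate pair).
For λ=3+4i: an eigenvector is (3,-1) - i(-2,1) = (3 + 2i, -1 - i).
A real fundamental pair from Re and Im of e^((3+4i)t)v: X_1 = e^(3t)(cos(4t)·(3,-1) + sin(4t)·(-2,1)), X_2 = e^(3t)(sin(4t)·(3,-1) - cos(4t)·(-2,1)).
General solution: c_1X_1 + c_2X_2.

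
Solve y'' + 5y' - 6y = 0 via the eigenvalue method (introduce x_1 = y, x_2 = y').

y(t) = C_1e^(-6t) + C_2e^(t)

Let x_1 = y, x_2 = y'. Then x_1' = x_2 and x_2' = 6x_1 - 5x_2.
A = [[0,1],[6,-5]]; det(A-λI) = λ^2 + 5λ - 6.
Eigenvalues λ = -6, 1 with eigenvectors (1,-6), (1,1).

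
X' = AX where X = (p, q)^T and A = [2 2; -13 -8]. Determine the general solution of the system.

Coefficient matrix A = [[2, 2], [-13, -8]].
Characteristic polynomial det(A - λI) = λ^2 + 6λ + 10 = 0.
Eigenvalues λ = -3 ± i (complex conjugate pair).
For λ=-3+i: an eigenvector is (1,-3) - i(-1,2) = (1 + i, -3 - 2i).
A real fundamental pair from Re and Im of e^((-3+i)t)v: X_1 = e^(-3t)(cos(t)·(1,-3) + sin(t)·(-1,2)), X_2 = e^(-3t)(sin(t)·(1,-3) - cos(t)·(-1,2)).
General solution: K_1X_1 + K_2X_2.

p(t) = -K_1e^(-3t)sin(t) + K_1e^(-3t)cos(t) + K_2e^(-3t)sin(t) + K_2e^(-3t)cos(t), q(t) = 2K_1e^(-3t)sin(t) - 3K_1e^(-3t)cos(t) - 3K_2e^(-3t)sin(t) - 2K_2e^(-3t)cos(t)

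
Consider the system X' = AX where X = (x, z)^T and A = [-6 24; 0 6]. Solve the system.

x(t) = -2K_1e^(6t) + K_2e^(-6t), z(t) = -K_1e^(6t)

Coefficient matrix A = [[-6, 24], [0, 6]].
Characteristic polynomial det(A - λI) = λ^2 - 36 = 0.
Eigenvalues λ = 6, -6.
For λ=6: (A-λI) row 1 is [-12, 24], so an eigenvector is (-2, -1).
For λ=-6: (A-λI) row 1 is [0, 24], so an eigenvector is (1, 0).
General solution: K_1e^(6t)(-2,-1) + K_2e^(-6t)(1,0).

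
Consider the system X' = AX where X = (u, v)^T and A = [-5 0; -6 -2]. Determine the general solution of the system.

u(t) = -c_2e^(-5t), v(t) = c_1e^(-2t) - 2c_2e^(-5t)

Coefficient matrix A = [[-5, 0], [-6, -2]].
Characteristic polynomial det(A - λI) = λ^2 + 7λ + 10 = 0.
Eigenvalues λ = -2, -5.
For λ=-2: (A-λI) row 1 is [-3, 0], so an eigenvector is (0, 1).
For λ=-5: (A-λI) row 2 is [-6, 3], so an eigenvector is (-1, -2).
General solution: c_1e^(-2t)(0,1) + c_2e^(-5t)(-1,-2).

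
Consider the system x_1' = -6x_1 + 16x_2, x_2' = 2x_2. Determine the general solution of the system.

x_1(t) = 2K_1e^(2t) - K_2e^(-6t), x_2(t) = K_1e^(2t)

Coefficient matrix A = [[-6, 16], [0, 2]].
Characteristic polynomial det(A - λI) = λ^2 + 4λ - 12 = 0.
Eigenvalues λ = 2, -6.
For λ=2: (A-λI) row 1 is [-8, 16], so an eigenvector is (2, 1).
For λ=-6: (A-λI) row 1 is [0, 16], so an eigenvector is (-1, 0).
General solution: K_1e^(2t)(2,1) + K_2e^(-6t)(-1,0).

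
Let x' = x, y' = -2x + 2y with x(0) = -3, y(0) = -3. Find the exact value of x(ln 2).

-6

A = [[1,0],[-2,2]]; eigenvalues λ = 1, 2.
Eigenvectors: (-1,-2) for λ=1, (0,-1) for λ=2.
From the initial condition, c_1 = 3, c_2 = -3.
x(ln 2) = (3)(2^1)(-1) + (-3)(2^2)(0) = -6.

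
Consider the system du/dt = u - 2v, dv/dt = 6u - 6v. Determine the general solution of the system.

u(t) = -C_1e^(-3t) + 2C_2e^(-2t), v(t) = -2C_1e^(-3t) + 3C_2e^(-2t)

Coefficient matrix A = [[1, -2], [6, -6]].
Characteristic polynomial det(A - λI) = λ^2 + 5λ + 6 = 0.
Eigenvalues λ = -3, -2.
For λ=-3: (A-λI) row 1 is [4, -2], so an eigenvector is (-1, -2).
For λ=-2: (A-λI) row 1 is [3, -2], so an eigenvector is (2, 3).
General solution: C_1e^(-3t)(-1,-2) + C_2e^(-2t)(2,3).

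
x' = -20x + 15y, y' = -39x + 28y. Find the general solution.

Coefficient matrix A = [[-20, 15], [-39, 28]].
Characteristic polynomial det(A - λI) = λ^2 - 8λ + 25 = 0.
Eigenvalues λ = 4 ± 3i (complex conjugate pair).
For λ=4+3i: an eigenvector is (2,3) - i(-1,-2) = (2 + i, 3 + 2i).
A real fundamental pair from Re and Im of e^((4+3i)t)v: X_1 = e^(4t)(cos(3t)·(2,3) + sin(3t)·(-1,-2)), X_2 = e^(4t)(sin(3t)·(2,3) - cos(3t)·(-1,-2)).
General solution: C_1X_1 + C_2X_2.

x(t) = -C_1e^(4t)sin(3t) + 2C_1e^(4t)cos(3t) + 2C_2e^(4t)sin(3t) + C_2e^(4t)cos(3t), y(t) = -2C_1e^(4t)sin(3t) + 3C_1e^(4t)cos(3t) + 3C_2e^(4t)sin(3t) + 2C_2e^(4t)cos(3t)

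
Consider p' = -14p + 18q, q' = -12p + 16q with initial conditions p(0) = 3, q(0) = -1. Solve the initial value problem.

p(t) = -9e^(4t) + 12e^(-2t), q(t) = -9e^(4t) + 8e^(-2t)

Coefficient matrix A = [[-14, 18], [-12, 16]].
Characteristic polynomial det(A - λI) = λ^2 - 2λ - 8 = 0.
Eigenvalues λ = -2, 4.
For λ=-2: (A-λI) row 1 is [-12, 18], so an eigenvector is (-3, -2).
For λ=4: (A-λI) row 1 is [-18, 18], so an eigenvector is (1, 1).
General solution: c_1e^(-2t)(-3,-2) + c_2e^(4t)(1,1).
Applying p(0)=3, q(0)=-1 gives c_1=-4, c_2=-9.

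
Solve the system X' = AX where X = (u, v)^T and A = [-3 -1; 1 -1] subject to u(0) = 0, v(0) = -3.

Coefficient matrix A = [[-3, -1], [1, -1]].
Characteristic polynomial det(A - λI) = λ^2 + 4λ + 4 = 0.
Single eigenvalue λ = -2 with algebraic multiplicity 2.
Eigenvector v = (-1,1); generalized eigenvector w with (A-λI)w=v is (-2,3).
General solution: e^(-2t)[C_1·v + C_2·(t·v + w)].
Applying u(0)=0, v(0)=-3 gives C_1=6, C_2=-3.

u(t) = 3te^(-2t), v(t) = -3te^(-2t) - 3e^(-2t)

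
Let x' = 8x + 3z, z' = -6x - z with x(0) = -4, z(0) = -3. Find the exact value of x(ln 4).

-11152

A = [[8,3],[-6,-1]]; eigenvalues λ = 5, 2.
Eigenvectors: (-1,1) for λ=5, (1,-2) for λ=2.
From the initial condition, c_1 = 11, c_2 = 7.
x(ln 4) = (11)(4^5)(-1) + (7)(4^2)(1) = -11152.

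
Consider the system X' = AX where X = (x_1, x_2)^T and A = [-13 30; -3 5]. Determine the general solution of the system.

x_1(t) = -3K_1e^(-4t)sin(3t) + K_1e^(-4t)cos(3t) + K_2e^(-4t)sin(3t) + 3K_2e^(-4t)cos(3t), x_2(t) = -K_1e^(-4t)sin(3t) + K_2e^(-4t)cos(3t)

Coefficient matrix A = [[-13, 30], [-3, 5]].
Characteristic polynomial det(A - λI) = λ^2 + 8λ + 25 = 0.
Eigenvalues λ = -4 ± 3i (complex conjugate pair).
For λ=-4+3i: an eigenvector is (1,0) - i(-3,-1) = (1 + 3i, 0 + i).
A real fundamental pair from Re and Im of e^((-4+3i)t)v: X_1 = e^(-4t)(cos(3t)·(1,0) + sin(3t)·(-3,-1)), X_2 = e^(-4t)(sin(3t)·(1,0) - cos(3t)·(-3,-1)).
General solution: K_1X_1 + K_2X_2.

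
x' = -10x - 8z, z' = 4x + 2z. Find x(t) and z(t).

Coefficient matrix A = [[-10, -8], [4, 2]].
Characteristic polynomial det(A - λI) = λ^2 + 8λ + 12 = 0.
Eigenvalues λ = -6, -2.
For λ=-6: (A-λI) row 1 is [-4, -8], so an eigenvector is (-2, 1).
For λ=-2: (A-λI) row 1 is [-8, -8], so an eigenvector is (-1, 1).
General solution: c_1e^(-6t)(-2,1) + c_2e^(-2t)(-1,1).

x(t) = -2c_1e^(-6t) - c_2e^(-2t), z(t) = c_1e^(-6t) + c_2e^(-2t)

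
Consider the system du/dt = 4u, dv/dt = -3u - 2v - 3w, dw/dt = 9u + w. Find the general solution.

u(t) = C_1e^(4t), v(t) = -2C_1e^(4t) + C_2e^(-2t) - C_3e^(t), w(t) = 3C_1e^(4t) + C_3e^(t)

Coefficient matrix A = [[4, 0, 0], [-3, -2, -3], [9, 0, 1]].
det(A - λI) = 0 gives eigenvalues λ = 4, -2, 1.
For λ=4: eigenvector (1,-2,3).
For λ=-2: eigenvector (0,1,0).
For λ=1: eigenvector (0,-1,1).
General solution: C_1e^(4t)(1,-2,3) + C_2e^(-2t)(0,1,0) + C_3e^(t)(0,-1,1).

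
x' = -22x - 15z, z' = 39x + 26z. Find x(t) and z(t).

x(t) = -2c_1e^(2t)sin(3t) - c_1e^(2t)cos(3t) - c_2e^(2t)sin(3t) + 2c_2e^(2t)cos(3t), z(t) = 3c_1e^(2t)sin(3t) + 2c_1e^(2t)cos(3t) + 2c_2e^(2t)sin(3t) - 3c_2e^(2t)cos(3t)

Coefficient matrix A = [[-22, -15], [39, 26]].
Characteristic polynomial det(A - λI) = λ^2 - 4λ + 13 = 0.
Eigenvalues λ = 2 ± 3i (complex conjugate pair).
For λ=2+3i: an eigenvector is (-1,2) - i(-2,3) = (-1 + 2i, 2 - 3i).
A real fundamental pair from Re and Im of e^((2+3i)t)v: X_1 = e^(2t)(cos(3t)·(-1,2) + sin(3t)·(-2,3)), X_2 = e^(2t)(sin(3t)·(-1,2) - cos(3t)·(-2,3)).
General solution: c_1X_1 + c_2X_2.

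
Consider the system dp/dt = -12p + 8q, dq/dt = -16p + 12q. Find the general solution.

p(t) = C_1e^(4t) + C_2e^(-4t), q(t) = 2C_1e^(4t) + C_2e^(-4t)

Coefficient matrix A = [[-12, 8], [-16, 12]].
Characteristic polynomial det(A - λI) = λ^2 - 16 = 0.
Eigenvalues λ = 4, -4.
For λ=4: (A-λI) row 1 is [-16, 8], so an eigenvector is (1, 2).
For λ=-4: (A-λI) row 1 is [-8, 8], so an eigenvector is (1, 1).
General solution: C_1e^(4t)(1,2) + C_2e^(-4t)(1,1).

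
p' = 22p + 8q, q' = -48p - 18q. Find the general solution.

Coefficient matrix A = [[22, 8], [-48, -18]].
Characteristic polynomial det(A - λI) = λ^2 - 4λ - 12 = 0.
Eigenvalues λ = 6, -2.
For λ=6: (A-λI) row 1 is [16, 8], so an eigenvector is (-1, 2).
For λ=-2: (A-λI) row 1 is [24, 8], so an eigenvector is (1, -3).
General solution: c_1e^(6t)(-1,2) + c_2e^(-2t)(1,-3).

p(t) = -c_1e^(6t) + c_2e^(-2t), q(t) = 2c_1e^(6t) - 3c_2e^(-2t)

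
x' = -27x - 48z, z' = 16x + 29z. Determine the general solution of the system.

x(t) = -2K_1e^(-3t) + 3K_2e^(5t), z(t) = K_1e^(-3t) - 2K_2e^(5t)

Coefficient matrix A = [[-27, -48], [16, 29]].
Characteristic polynomial det(A - λI) = λ^2 - 2λ - 15 = 0.
Eigenvalues λ = -3, 5.
For λ=-3: (A-λI) row 1 is [-24, -48], so an eigenvector is (-2, 1).
For λ=5: (A-λI) row 1 is [-32, -48], so an eigenvector is (3, -2).
General solution: K_1e^(-3t)(-2,1) + K_2e^(5t)(3,-2).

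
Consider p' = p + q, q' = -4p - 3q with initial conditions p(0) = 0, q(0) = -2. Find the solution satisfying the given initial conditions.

Coefficient matrix A = [[1, 1], [-4, -3]].
Characteristic polynomial det(A - λI) = λ^2 + 2λ + 1 = 0.
Single eigenvalue λ = -1 with algebraic multiplicity 2.
Eigenvector v = (-1,2); generalized eigenvector w with (A-λI)w=v is (1,-3).
General solution: e^(-t)[c_1·v + c_2·(t·v + w)].
Applying p(0)=0, q(0)=-2 gives c_1=2, c_2=2.

p(t) = -2te^(-t), q(t) = 4te^(-t) - 2e^(-t)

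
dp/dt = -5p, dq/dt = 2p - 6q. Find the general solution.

Coefficient matrix A = [[-5, 0], [2, -6]].
Characteristic polynomial det(A - λI) = λ^2 + 11λ + 30 = 0.
Eigenvalues λ = -6, -5.
For λ=-6: (A-λI) row 1 is [1, 0], so an eigenvector is (0, 1).
For λ=-5: (A-λI) row 2 is [2, -1], so an eigenvector is (-1, -2).
General solution: C_1e^(-6t)(0,1) + C_2e^(-5t)(-1,-2).

p(t) = -C_2e^(-5t), q(t) = C_1e^(-6t) - 2C_2e^(-5t)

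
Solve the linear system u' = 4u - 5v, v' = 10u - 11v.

u(t) = -K_1e^(-6t) - K_2e^(-t), v(t) = -2K_1e^(-6t) - K_2e^(-t)

Coefficient matrix A = [[4, -5], [10, -11]].
Characteristic polynomial det(A - λI) = λ^2 + 7λ + 6 = 0.
Eigenvalues λ = -6, -1.
For λ=-6: (A-λI) row 1 is [10, -5], so an eigenvector is (-1, -2).
For λ=-1: (A-λI) row 1 is [5, -5], so an eigenvector is (-1, -1).
General solution: K_1e^(-6t)(-1,-2) + K_2e^(-t)(-1,-1).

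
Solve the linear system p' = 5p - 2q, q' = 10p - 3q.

Coefficient matrix A = [[5, -2], [10, -3]].
Characteristic polynomial det(A - λI) = λ^2 - 2λ + 5 = 0.
Eigenvalues λ = 1 ± 2i (complex conjugate pair).
For λ=1+2i: an eigenvector is (0,-1) - i(1,2) = (0 - i, -1 - 2i).
A real fundamental pair from Re and Im of e^((1+2i)t)v: X_1 = e^(t)(cos(2t)·(0,-1) + sin(2t)·(1,2)), X_2 = e^(t)(sin(2t)·(0,-1) - cos(2t)·(1,2)).
General solution: c_1X_1 + c_2X_2.

p(t) = c_1e^(t)sin(2t) - c_2e^(t)cos(2t), q(t) = 2c_1e^(t)sin(2t) - c_1e^(t)cos(2t) - c_2e^(t)sin(2t) - 2c_2e^(t)cos(2t)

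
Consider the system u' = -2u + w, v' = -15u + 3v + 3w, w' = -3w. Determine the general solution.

Coefficient matrix A = [[-2, 0, 1], [-15, 3, 3], [0, 0, -3]].
det(A - λI) = 0 gives eigenvalues λ = -3, 3, -2.
For λ=-3: eigenvector (-1,-3,1).
For λ=3: eigenvector (0,1,0).
For λ=-2: eigenvector (1,3,0).
General solution: K_1e^(-3t)(-1,-3,1) + K_2e^(3t)(0,1,0) + K_3e^(-2t)(1,3,0).

u(t) = -K_1e^(-3t) + K_3e^(-2t), v(t) = -3K_1e^(-3t) + K_2e^(3t) + 3K_3e^(-2t), w(t) = K_1e^(-3t)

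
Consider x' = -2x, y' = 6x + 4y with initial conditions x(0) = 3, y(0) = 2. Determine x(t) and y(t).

Coefficient matrix A = [[-2, 0], [6, 4]].
Characteristic polynomial det(A - λI) = λ^2 - 2λ - 8 = 0.
Eigenvalues λ = 4, -2.
For λ=4: (A-λI) row 1 is [-6, 0], so an eigenvector is (0, -1).
For λ=-2: (A-λI) row 2 is [6, 6], so an eigenvector is (-1, 1).
General solution: C_1e^(4t)(0,-1) + C_2e^(-2t)(-1,1).
Applying x(0)=3, y(0)=2 gives C_1=-5, C_2=-3.

x(t) = 3e^(-2t), y(t) = 5e^(4t) - 3e^(-2t)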